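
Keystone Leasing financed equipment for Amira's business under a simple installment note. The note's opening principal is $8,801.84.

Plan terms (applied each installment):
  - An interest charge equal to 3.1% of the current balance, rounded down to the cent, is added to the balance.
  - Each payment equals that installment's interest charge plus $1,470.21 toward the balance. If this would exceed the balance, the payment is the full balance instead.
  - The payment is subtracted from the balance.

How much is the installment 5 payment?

$1,560.76

# | Opening | Interest | Payment | End bal
1 | $8,801.84 | $272.85 | $1,743.06 | $7,331.63
2 | $7,331.63 | $227.28 | $1,697.49 | $5,861.42
3 | $5,861.42 | $181.70 | $1,651.91 | $4,391.21
4 | $4,391.21 | $136.12 | $1,606.33 | $2,921.00
5 | $2,921.00 | $90.55 | $1,560.76 | $1,450.79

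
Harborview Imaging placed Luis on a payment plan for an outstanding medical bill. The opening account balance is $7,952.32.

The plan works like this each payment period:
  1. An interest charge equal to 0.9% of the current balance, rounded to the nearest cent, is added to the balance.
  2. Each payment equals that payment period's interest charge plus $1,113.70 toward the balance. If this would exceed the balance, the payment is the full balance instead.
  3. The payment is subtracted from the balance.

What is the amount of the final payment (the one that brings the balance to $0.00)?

# | Opening | Interest | Payment | End bal
1 | $7,952.32 | $71.57 | $1,185.27 | $6,838.62
2 | $6,838.62 | $61.55 | $1,175.25 | $5,724.92
3 | $5,724.92 | $51.52 | $1,165.22 | $4,611.22
4 | $4,611.22 | $41.50 | $1,155.20 | $3,497.52
5 | $3,497.52 | $31.48 | $1,145.18 | $2,383.82
6 | $2,383.82 | $21.45 | $1,135.15 | $1,270.12
7 | $1,270.12 | $11.43 | $1,125.13 | $156.42
8 | $156.42 | $1.41 | $157.83 | $0.00

$157.83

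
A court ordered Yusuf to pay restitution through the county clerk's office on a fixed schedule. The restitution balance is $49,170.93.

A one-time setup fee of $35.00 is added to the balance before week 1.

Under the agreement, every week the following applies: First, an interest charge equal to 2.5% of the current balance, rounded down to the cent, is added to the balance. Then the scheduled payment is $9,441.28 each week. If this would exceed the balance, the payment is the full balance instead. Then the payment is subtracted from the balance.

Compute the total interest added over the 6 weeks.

$4,197.08

Week 1: opening $49,205.93; interest $1,230.14 → $50,436.07; payment $9,441.28; balance $40,994.79
Week 2: opening $40,994.79; interest $1,024.86 → $42,019.65; payment $9,441.28; balance $32,578.37
Week 3: opening $32,578.37; interest $814.45 → $33,392.82; payment $9,441.28; balance $23,951.54
Week 4: opening $23,951.54; interest $598.78 → $24,550.32; payment $9,441.28; balance $15,109.04
Week 5: opening $15,109.04; interest $377.72 → $15,486.76; payment $9,441.28; balance $6,045.48
Week 6: opening $6,045.48; interest $151.13 → $6,196.61; payment $6,196.61; balance $0.00
Total interest: $1,230.14 + $1,024.86 + $814.45 + $598.78 + $377.72 + $151.13 = $4,197.08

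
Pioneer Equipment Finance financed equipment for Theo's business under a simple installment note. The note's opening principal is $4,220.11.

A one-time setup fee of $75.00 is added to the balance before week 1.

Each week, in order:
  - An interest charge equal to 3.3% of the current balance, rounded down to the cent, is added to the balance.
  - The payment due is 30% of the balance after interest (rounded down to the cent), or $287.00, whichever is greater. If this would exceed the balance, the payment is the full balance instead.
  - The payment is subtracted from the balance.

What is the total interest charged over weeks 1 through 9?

$470.32

Week 1: opening $4,295.11; interest $141.73 → $4,436.84; payment $1,331.05; balance $3,105.79
Week 2: opening $3,105.79; interest $102.49 → $3,208.28; payment $962.48; balance $2,245.80
Week 3: opening $2,245.80; interest $74.11 → $2,319.91; payment $695.97; balance $1,623.94
Week 4: opening $1,623.94; interest $53.59 → $1,677.53; payment $503.25; balance $1,174.28
Week 5: opening $1,174.28; interest $38.75 → $1,213.03; payment $363.90; balance $849.13
Week 6: opening $849.13; interest $28.02 → $877.15; payment $287.00; balance $590.15
Week 7: opening $590.15; interest $19.47 → $609.62; payment $287.00; balance $322.62
Week 8: opening $322.62; interest $10.64 → $333.26; payment $287.00; balance $46.26
Week 9: opening $46.26; interest $1.52 → $47.78; payment $47.78; balance $0.00
Total interest: $141.73 + $102.49 + $74.11 + $53.59 + $38.75 + $28.02 + $19.47 + $10.64 + $1.52 = $470.32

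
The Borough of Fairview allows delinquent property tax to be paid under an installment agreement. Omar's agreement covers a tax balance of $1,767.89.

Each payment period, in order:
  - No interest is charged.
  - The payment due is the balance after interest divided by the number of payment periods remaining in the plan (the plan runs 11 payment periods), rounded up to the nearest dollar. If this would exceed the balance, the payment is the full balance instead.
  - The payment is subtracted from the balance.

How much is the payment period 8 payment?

$161.00

# | Opening | Payment | End bal
1 | $1,767.89 | $161.00 | $1,606.89
2 | $1,606.89 | $161.00 | $1,445.89
3 | $1,445.89 | $161.00 | $1,284.89
4 | $1,284.89 | $161.00 | $1,123.89
5 | $1,123.89 | $161.00 | $962.89
6 | $962.89 | $161.00 | $801.89
7 | $801.89 | $161.00 | $640.89
8 | $640.89 | $161.00 | $479.89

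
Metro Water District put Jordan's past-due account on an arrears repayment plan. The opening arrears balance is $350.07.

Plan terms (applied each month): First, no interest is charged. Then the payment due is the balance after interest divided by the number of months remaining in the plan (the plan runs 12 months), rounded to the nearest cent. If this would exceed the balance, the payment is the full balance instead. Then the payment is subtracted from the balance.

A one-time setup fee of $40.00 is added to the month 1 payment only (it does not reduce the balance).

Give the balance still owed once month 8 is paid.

$116.70

# | Opening | Payment | Fee | End bal
1 | $350.07 | $29.17 | $40.00 | $320.90
2 | $320.90 | $29.17 | — | $291.73
3 | $291.73 | $29.17 | — | $262.56
4 | $262.56 | $29.17 | — | $233.39
5 | $233.39 | $29.17 | — | $204.22
6 | $204.22 | $29.17 | — | $175.05
7 | $175.05 | $29.18 | — | $145.87
8 | $145.87 | $29.17 | — | $116.70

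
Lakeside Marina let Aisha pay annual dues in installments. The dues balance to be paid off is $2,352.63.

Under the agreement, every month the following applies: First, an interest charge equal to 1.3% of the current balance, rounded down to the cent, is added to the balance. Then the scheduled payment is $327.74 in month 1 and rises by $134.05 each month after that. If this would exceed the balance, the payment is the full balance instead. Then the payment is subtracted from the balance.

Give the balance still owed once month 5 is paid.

$0.00

Month 1: opening $2,352.63; interest $30.58 → $2,383.21; payment $327.74; balance $2,055.47
Month 2: opening $2,055.47; interest $26.72 → $2,082.19; payment $461.79; balance $1,620.40
Month 3: opening $1,620.40; interest $21.06 → $1,641.46; payment $595.84; balance $1,045.62
Month 4: opening $1,045.62; interest $13.59 → $1,059.21; payment $729.89; balance $329.32
Month 5: opening $329.32; interest $4.28 → $333.60; payment $333.60; balance $0.00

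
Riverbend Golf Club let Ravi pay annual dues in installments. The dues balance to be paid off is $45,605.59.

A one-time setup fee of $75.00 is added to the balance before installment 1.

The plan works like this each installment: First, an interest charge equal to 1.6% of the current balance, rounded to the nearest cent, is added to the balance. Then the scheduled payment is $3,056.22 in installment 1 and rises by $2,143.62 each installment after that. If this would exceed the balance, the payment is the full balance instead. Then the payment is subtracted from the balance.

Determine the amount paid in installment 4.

Installment 1: $45,680.59 +$730.89 interest = $46,411.48; pay $3,056.22 → $43,355.26
Installment 2: $43,355.26 +$693.68 interest = $44,048.94; pay $5,199.84 → $38,849.10
Installment 3: $38,849.10 +$621.59 interest = $39,470.69; pay $7,343.46 → $32,127.23
Installment 4: $32,127.23 +$514.04 interest = $32,641.27; pay $9,487.08 → $23,154.19

$9,487.08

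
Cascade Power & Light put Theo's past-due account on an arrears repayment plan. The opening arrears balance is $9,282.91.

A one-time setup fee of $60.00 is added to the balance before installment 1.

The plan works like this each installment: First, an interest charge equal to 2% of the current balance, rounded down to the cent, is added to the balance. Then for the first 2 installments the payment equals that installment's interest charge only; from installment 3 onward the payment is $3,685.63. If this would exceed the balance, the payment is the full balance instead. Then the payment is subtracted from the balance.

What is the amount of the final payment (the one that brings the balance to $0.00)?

Installment 1: opening $9,342.91; interest $186.85 → $9,529.76; payment $186.85; balance $9,342.91
Installment 2: opening $9,342.91; interest $186.85 → $9,529.76; payment $186.85; balance $9,342.91
Installment 3: opening $9,342.91; interest $186.85 → $9,529.76; payment $3,685.63; balance $5,844.13
Installment 4: opening $5,844.13; interest $116.88 → $5,961.01; payment $3,685.63; balance $2,275.38
Installment 5: opening $2,275.38; interest $45.50 → $2,320.88; payment $2,320.88; balance $0.00

$2,320.88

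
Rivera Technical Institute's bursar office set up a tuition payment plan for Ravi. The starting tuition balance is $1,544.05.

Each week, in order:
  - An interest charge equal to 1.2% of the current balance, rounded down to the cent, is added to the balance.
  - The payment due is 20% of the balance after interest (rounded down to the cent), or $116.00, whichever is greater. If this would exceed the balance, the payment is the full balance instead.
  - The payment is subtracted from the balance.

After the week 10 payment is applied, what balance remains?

Week 1: opening $1,544.05; interest $18.52 → $1,562.57; payment $312.51; balance $1,250.06
Week 2: opening $1,250.06; interest $15.00 → $1,265.06; payment $253.01; balance $1,012.05
Week 3: opening $1,012.05; interest $12.14 → $1,024.19; payment $204.83; balance $819.36
Week 4: opening $819.36; interest $9.83 → $829.19; payment $165.83; balance $663.36
Week 5: opening $663.36; interest $7.96 → $671.32; payment $134.26; balance $537.06
Week 6: opening $537.06; interest $6.44 → $543.50; payment $116.00; balance $427.50
Week 7: opening $427.50; interest $5.13 → $432.63; payment $116.00; balance $316.63
Week 8: opening $316.63; interest $3.79 → $320.42; payment $116.00; balance $204.42
Week 9: opening $204.42; interest $2.45 → $206.87; payment $116.00; balance $90.87
Week 10: opening $90.87; interest $1.09 → $91.96; payment $91.96; balance $0.00

$0.00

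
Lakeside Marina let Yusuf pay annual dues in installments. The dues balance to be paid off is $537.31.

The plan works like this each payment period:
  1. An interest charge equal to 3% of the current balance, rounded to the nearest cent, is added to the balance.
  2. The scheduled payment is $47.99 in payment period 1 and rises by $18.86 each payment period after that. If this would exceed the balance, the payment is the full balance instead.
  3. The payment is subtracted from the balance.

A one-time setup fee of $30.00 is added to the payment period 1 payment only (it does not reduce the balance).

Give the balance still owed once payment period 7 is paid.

Payment period 1: $537.31 +$16.12 interest = $553.43; pay $47.99 (+ $30.00 fee) → $505.44
Payment period 2: $505.44 +$15.16 interest = $520.60; pay $66.85 → $453.75
Payment period 3: $453.75 +$13.61 interest = $467.36; pay $85.71 → $381.65
Payment period 4: $381.65 +$11.45 interest = $393.10; pay $104.57 → $288.53
Payment period 5: $288.53 +$8.66 interest = $297.19; pay $123.43 → $173.76
Payment period 6: $173.76 +$5.21 interest = $178.97; pay $142.29 → $36.68
Payment period 7: $36.68 +$1.10 interest = $37.78; pay $37.78 → $0.00

$0.00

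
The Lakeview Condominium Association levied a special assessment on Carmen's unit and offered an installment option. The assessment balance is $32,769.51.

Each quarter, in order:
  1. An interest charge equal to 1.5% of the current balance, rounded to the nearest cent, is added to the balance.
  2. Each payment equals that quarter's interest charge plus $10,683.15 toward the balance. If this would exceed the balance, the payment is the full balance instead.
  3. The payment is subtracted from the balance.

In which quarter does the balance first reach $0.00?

4

Quarter 1: opening $32,769.51; interest $491.54 → $33,261.05; payment $11,174.69; balance $22,086.36
Quarter 2: opening $22,086.36; interest $331.30 → $22,417.66; payment $11,014.45; balance $11,403.21
Quarter 3: opening $11,403.21; interest $171.05 → $11,574.26; payment $10,854.20; balance $720.06
Quarter 4: opening $720.06; interest $10.80 → $730.86; payment $730.86; balance $0.00
Balance reaches $0.00 in quarter 4.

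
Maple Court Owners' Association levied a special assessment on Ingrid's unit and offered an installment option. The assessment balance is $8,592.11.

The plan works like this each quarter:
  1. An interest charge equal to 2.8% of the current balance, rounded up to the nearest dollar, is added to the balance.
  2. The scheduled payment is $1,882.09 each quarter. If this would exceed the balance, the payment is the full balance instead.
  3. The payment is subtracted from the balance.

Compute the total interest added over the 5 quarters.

# | Opening | Interest | Payment | End bal
1 | $8,592.11 | $241.00 | $1,882.09 | $6,951.02
2 | $6,951.02 | $195.00 | $1,882.09 | $5,263.93
3 | $5,263.93 | $148.00 | $1,882.09 | $3,529.84
4 | $3,529.84 | $99.00 | $1,882.09 | $1,746.75
5 | $1,746.75 | $49.00 | $1,795.75 | $0.00
Total interest: $241.00 + $195.00 + $148.00 + $99.00 + $49.00 = $732.00

$732.00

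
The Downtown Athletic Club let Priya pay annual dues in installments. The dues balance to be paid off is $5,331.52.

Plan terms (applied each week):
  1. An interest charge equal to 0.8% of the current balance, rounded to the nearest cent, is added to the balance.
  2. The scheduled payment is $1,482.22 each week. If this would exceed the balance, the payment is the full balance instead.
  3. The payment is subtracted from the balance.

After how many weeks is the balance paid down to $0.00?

Week 1: opening $5,331.52; interest $42.65 → $5,374.17; payment $1,482.22; balance $3,891.95
Week 2: opening $3,891.95; interest $31.14 → $3,923.09; payment $1,482.22; balance $2,440.87
Week 3: opening $2,440.87; interest $19.53 → $2,460.40; payment $1,482.22; balance $978.18
Week 4: opening $978.18; interest $7.83 → $986.01; payment $986.01; balance $0.00
Balance reaches $0.00 in week 4.

4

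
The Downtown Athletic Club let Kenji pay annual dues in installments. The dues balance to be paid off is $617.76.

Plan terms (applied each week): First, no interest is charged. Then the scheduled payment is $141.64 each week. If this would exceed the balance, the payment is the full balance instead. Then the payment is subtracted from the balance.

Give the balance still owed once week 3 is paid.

$192.84

Week 1: $617.76 − $141.64 → $476.12
Week 2: $476.12 − $141.64 → $334.48
Week 3: $334.48 − $141.64 → $192.84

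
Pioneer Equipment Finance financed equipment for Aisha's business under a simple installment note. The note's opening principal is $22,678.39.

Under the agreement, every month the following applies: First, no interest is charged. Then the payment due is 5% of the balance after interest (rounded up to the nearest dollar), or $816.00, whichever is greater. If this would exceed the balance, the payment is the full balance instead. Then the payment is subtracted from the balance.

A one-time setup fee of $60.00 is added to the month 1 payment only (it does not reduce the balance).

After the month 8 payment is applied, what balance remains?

$15,017.39

# | Opening | Payment | Fee | End bal
1 | $22,678.39 | $1,134.00 | $60.00 | $21,544.39
2 | $21,544.39 | $1,078.00 | — | $20,466.39
3 | $20,466.39 | $1,024.00 | — | $19,442.39
4 | $19,442.39 | $973.00 | — | $18,469.39
5 | $18,469.39 | $924.00 | — | $17,545.39
6 | $17,545.39 | $878.00 | — | $16,667.39
7 | $16,667.39 | $834.00 | — | $15,833.39
8 | $15,833.39 | $816.00 | — | $15,017.39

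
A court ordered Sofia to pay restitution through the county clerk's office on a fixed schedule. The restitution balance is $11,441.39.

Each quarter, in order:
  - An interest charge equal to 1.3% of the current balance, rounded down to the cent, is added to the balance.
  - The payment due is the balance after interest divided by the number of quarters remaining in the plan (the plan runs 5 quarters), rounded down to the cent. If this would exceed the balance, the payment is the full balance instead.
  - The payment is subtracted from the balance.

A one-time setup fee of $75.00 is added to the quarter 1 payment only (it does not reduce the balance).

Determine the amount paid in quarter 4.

Quarter 1: opening $11,441.39; interest $148.73 → $11,590.12; payment $2,318.02 (+ $75.00 fee); balance $9,272.10
Quarter 2: opening $9,272.10; interest $120.53 → $9,392.63; payment $2,348.15; balance $7,044.48
Quarter 3: opening $7,044.48; interest $91.57 → $7,136.05; payment $2,378.68; balance $4,757.37
Quarter 4: opening $4,757.37; interest $61.84 → $4,819.21; payment $2,409.60; balance $2,409.61

$2,409.60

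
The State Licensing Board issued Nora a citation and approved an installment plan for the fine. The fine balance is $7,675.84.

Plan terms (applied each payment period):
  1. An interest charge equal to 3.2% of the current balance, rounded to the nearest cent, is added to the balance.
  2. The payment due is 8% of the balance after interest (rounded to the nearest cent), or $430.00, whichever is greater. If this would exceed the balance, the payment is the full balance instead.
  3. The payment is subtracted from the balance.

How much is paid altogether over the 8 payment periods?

$4,257.81

Payment period 1: $7,675.84 +$245.63 interest = $7,921.47; pay $633.72 → $7,287.75
Payment period 2: $7,287.75 +$233.21 interest = $7,520.96; pay $601.68 → $6,919.28
Payment period 3: $6,919.28 +$221.42 interest = $7,140.70; pay $571.26 → $6,569.44
Payment period 4: $6,569.44 +$210.22 interest = $6,779.66; pay $542.37 → $6,237.29
Payment period 5: $6,237.29 +$199.59 interest = $6,436.88; pay $514.95 → $5,921.93
Payment period 6: $5,921.93 +$189.50 interest = $6,111.43; pay $488.91 → $5,622.52
Payment period 7: $5,622.52 +$179.92 interest = $5,802.44; pay $464.20 → $5,338.24
Payment period 8: $5,338.24 +$170.82 interest = $5,509.06; pay $440.72 → $5,068.34
Total paid: $4,257.81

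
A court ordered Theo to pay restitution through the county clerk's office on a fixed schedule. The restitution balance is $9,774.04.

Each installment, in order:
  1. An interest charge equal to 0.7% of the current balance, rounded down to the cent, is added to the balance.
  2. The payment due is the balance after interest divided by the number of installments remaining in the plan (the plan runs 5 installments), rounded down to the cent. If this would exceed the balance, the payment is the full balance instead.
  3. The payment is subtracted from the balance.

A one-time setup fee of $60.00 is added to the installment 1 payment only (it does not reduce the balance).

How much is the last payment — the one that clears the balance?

$2,024.19

Installment 1: $9,774.04 +$68.41 interest = $9,842.45; pay $1,968.49 (+ $60.00 fee) → $7,873.96
Installment 2: $7,873.96 +$55.11 interest = $7,929.07; pay $1,982.26 → $5,946.81
Installment 3: $5,946.81 +$41.62 interest = $5,988.43; pay $1,996.14 → $3,992.29
Installment 4: $3,992.29 +$27.94 interest = $4,020.23; pay $2,010.11 → $2,010.12
Installment 5: $2,010.12 +$14.07 interest = $2,024.19; pay $2,024.19 → $0.00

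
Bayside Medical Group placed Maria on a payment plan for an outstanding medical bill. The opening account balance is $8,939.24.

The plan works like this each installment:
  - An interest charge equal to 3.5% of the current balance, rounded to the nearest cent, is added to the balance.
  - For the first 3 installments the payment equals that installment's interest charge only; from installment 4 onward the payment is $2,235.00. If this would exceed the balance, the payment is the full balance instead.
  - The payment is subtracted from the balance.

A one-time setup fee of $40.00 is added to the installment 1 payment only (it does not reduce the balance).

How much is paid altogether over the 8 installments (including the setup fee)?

# | Opening | Interest | Payment | Fee | End bal
1 | $8,939.24 | $312.87 | $312.87 | $40.00 | $8,939.24
2 | $8,939.24 | $312.87 | $312.87 | — | $8,939.24
3 | $8,939.24 | $312.87 | $312.87 | — | $8,939.24
4 | $8,939.24 | $312.87 | $2,235.00 | — | $7,017.11
5 | $7,017.11 | $245.60 | $2,235.00 | — | $5,027.71
6 | $5,027.71 | $175.97 | $2,235.00 | — | $2,968.68
7 | $2,968.68 | $103.90 | $2,235.00 | — | $837.58
8 | $837.58 | $29.32 | $866.90 | — | $0.00
Total paid: $10,785.51

$10,785.51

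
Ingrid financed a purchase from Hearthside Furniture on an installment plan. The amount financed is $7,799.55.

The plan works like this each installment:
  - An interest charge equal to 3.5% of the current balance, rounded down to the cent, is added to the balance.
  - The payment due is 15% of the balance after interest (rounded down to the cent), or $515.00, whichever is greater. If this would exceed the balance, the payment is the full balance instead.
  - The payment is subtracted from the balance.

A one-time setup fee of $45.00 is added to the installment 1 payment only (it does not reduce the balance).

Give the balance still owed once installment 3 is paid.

Installment 1: $7,799.55 +$272.98 interest = $8,072.53; pay $1,210.87 (+ $45.00 fee) → $6,861.66
Installment 2: $6,861.66 +$240.15 interest = $7,101.81; pay $1,065.27 → $6,036.54
Installment 3: $6,036.54 +$211.27 interest = $6,247.81; pay $937.17 → $5,310.64

$5,310.64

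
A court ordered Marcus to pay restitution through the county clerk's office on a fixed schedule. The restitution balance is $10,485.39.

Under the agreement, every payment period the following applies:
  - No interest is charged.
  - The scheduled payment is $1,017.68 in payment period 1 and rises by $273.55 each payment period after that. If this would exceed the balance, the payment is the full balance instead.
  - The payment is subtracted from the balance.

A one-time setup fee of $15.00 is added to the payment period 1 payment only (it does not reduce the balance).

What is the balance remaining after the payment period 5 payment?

Payment period 1: opening $10,485.39; payment $1,017.68 (+ $15.00 fee); balance $9,467.71
Payment period 2: opening $9,467.71; payment $1,291.23; balance $8,176.48
Payment period 3: opening $8,176.48; payment $1,564.78; balance $6,611.70
Payment period 4: opening $6,611.70; payment $1,838.33; balance $4,773.37
Payment period 5: opening $4,773.37; payment $2,111.88; balance $2,661.49

$2,661.49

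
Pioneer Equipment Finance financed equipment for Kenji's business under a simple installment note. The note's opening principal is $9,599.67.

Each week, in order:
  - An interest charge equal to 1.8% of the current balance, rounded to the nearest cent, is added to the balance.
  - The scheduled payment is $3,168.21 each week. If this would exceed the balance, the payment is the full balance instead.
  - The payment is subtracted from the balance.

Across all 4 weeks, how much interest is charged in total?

# | Opening | Interest | Payment | End bal
1 | $9,599.67 | $172.79 | $3,168.21 | $6,604.25
2 | $6,604.25 | $118.88 | $3,168.21 | $3,554.92
3 | $3,554.92 | $63.99 | $3,168.21 | $450.70
4 | $450.70 | $8.11 | $458.81 | $0.00
Total interest: $172.79 + $118.88 + $63.99 + $8.11 = $363.77

$363.77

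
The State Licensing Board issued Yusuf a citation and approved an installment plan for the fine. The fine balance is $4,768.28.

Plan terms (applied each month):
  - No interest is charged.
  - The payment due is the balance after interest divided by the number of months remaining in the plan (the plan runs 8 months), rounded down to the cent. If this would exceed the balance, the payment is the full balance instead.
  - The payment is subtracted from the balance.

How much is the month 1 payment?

$596.03

# | Opening | Payment | End bal
1 | $4,768.28 | $596.03 | $4,172.25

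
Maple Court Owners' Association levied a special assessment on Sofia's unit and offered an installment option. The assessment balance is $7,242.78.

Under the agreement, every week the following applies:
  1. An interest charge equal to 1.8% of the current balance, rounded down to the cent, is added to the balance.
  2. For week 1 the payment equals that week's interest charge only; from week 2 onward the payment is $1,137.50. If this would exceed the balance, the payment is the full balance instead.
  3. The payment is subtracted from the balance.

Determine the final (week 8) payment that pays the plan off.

Week 1: $7,242.78 +$130.37 interest = $7,373.15; pay $130.37 → $7,242.78
Week 2: $7,242.78 +$130.37 interest = $7,373.15; pay $1,137.50 → $6,235.65
Week 3: $6,235.65 +$112.24 interest = $6,347.89; pay $1,137.50 → $5,210.39
Week 4: $5,210.39 +$93.78 interest = $5,304.17; pay $1,137.50 → $4,166.67
Week 5: $4,166.67 +$75.00 interest = $4,241.67; pay $1,137.50 → $3,104.17
Week 6: $3,104.17 +$55.87 interest = $3,160.04; pay $1,137.50 → $2,022.54
Week 7: $2,022.54 +$36.40 interest = $2,058.94; pay $1,137.50 → $921.44
Week 8: $921.44 +$16.58 interest = $938.02; pay $938.02 → $0.00

$938.02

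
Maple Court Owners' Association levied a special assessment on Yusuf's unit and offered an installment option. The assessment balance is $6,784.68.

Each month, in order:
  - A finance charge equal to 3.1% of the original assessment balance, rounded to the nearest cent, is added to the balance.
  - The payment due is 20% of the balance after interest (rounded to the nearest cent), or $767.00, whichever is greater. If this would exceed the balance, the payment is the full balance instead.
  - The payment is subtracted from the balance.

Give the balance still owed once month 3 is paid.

Month 1: opening $6,784.68; interest $210.33 → $6,995.01; payment $1,399.00; balance $5,596.01
Month 2: opening $5,596.01; interest $210.33 → $5,806.34; payment $1,161.27; balance $4,645.07
Month 3: opening $4,645.07; interest $210.33 → $4,855.40; payment $971.08; balance $3,884.32

$3,884.32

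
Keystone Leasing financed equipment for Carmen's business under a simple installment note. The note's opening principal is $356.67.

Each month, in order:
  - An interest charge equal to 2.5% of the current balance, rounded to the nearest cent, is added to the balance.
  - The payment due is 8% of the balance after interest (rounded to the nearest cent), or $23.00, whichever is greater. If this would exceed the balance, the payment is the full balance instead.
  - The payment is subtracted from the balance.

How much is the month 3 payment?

$26.01

Month 1: opening $356.67; interest $8.92 → $365.59; payment $29.25; balance $336.34
Month 2: opening $336.34; interest $8.41 → $344.75; payment $27.58; balance $317.17
Month 3: opening $317.17; interest $7.93 → $325.10; payment $26.01; balance $299.09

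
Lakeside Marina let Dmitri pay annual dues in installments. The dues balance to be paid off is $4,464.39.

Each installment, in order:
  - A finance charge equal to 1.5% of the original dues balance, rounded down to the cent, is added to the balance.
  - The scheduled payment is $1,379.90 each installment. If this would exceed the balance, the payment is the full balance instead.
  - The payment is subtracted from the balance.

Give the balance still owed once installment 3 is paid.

Installment 1: opening $4,464.39; interest $66.96 → $4,531.35; payment $1,379.90; balance $3,151.45
Installment 2: opening $3,151.45; interest $66.96 → $3,218.41; payment $1,379.90; balance $1,838.51
Installment 3: opening $1,838.51; interest $66.96 → $1,905.47; payment $1,379.90; balance $525.57

$525.57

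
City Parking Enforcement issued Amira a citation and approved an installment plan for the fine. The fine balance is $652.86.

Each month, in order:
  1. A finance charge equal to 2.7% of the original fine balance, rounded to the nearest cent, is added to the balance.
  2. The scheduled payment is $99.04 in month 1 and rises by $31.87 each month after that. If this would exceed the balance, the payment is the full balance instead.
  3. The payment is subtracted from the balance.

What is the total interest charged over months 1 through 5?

$88.15

# | Opening | Interest | Payment | End bal
1 | $652.86 | $17.63 | $99.04 | $571.45
2 | $571.45 | $17.63 | $130.91 | $458.17
3 | $458.17 | $17.63 | $162.78 | $313.02
4 | $313.02 | $17.63 | $194.65 | $136.00
5 | $136.00 | $17.63 | $153.63 | $0.00
Total interest: $17.63 + $17.63 + $17.63 + $17.63 + $17.63 = $88.15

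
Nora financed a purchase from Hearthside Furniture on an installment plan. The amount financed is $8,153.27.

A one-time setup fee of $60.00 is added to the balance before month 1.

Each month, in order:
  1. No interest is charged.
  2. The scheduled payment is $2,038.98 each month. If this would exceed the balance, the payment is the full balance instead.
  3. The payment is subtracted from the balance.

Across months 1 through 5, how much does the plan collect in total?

# | Opening | Payment | End bal
1 | $8,213.27 | $2,038.98 | $6,174.29
2 | $6,174.29 | $2,038.98 | $4,135.31
3 | $4,135.31 | $2,038.98 | $2,096.33
4 | $2,096.33 | $2,038.98 | $57.35
5 | $57.35 | $57.35 | $0.00
Total paid: $8,213.27

$8,213.27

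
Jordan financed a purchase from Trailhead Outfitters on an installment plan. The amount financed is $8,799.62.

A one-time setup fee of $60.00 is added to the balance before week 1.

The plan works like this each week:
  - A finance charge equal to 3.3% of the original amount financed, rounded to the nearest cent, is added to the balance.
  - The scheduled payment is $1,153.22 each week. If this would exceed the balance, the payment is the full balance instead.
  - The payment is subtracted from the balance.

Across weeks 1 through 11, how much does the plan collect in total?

$12,053.91

Week 1: $8,859.62 +$290.39 interest = $9,150.01; pay $1,153.22 → $7,996.79
Week 2: $7,996.79 +$290.39 interest = $8,287.18; pay $1,153.22 → $7,133.96
Week 3: $7,133.96 +$290.39 interest = $7,424.35; pay $1,153.22 → $6,271.13
Week 4: $6,271.13 +$290.39 interest = $6,561.52; pay $1,153.22 → $5,408.30
Week 5: $5,408.30 +$290.39 interest = $5,698.69; pay $1,153.22 → $4,545.47
Week 6: $4,545.47 +$290.39 interest = $4,835.86; pay $1,153.22 → $3,682.64
Week 7: $3,682.64 +$290.39 interest = $3,973.03; pay $1,153.22 → $2,819.81
Week 8: $2,819.81 +$290.39 interest = $3,110.20; pay $1,153.22 → $1,956.98
Week 9: $1,956.98 +$290.39 interest = $2,247.37; pay $1,153.22 → $1,094.15
Week 10: $1,094.15 +$290.39 interest = $1,384.54; pay $1,153.22 → $231.32
Week 11: $231.32 +$290.39 interest = $521.71; pay $521.71 → $0.00
Total paid: $12,053.91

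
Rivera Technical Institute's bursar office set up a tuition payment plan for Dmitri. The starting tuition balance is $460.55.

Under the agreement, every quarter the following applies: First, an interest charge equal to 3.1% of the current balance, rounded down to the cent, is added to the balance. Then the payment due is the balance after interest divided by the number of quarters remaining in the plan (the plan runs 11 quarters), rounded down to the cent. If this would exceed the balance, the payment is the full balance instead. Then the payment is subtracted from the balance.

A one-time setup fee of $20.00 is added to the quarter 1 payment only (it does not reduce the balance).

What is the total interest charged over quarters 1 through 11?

$95.11

Quarter 1: $460.55 +$14.27 interest = $474.82; pay $43.16 (+ $20.00 fee) → $431.66
Quarter 2: $431.66 +$13.38 interest = $445.04; pay $44.50 → $400.54
Quarter 3: $400.54 +$12.41 interest = $412.95; pay $45.88 → $367.07
Quarter 4: $367.07 +$11.37 interest = $378.44; pay $47.30 → $331.14
Quarter 5: $331.14 +$10.26 interest = $341.40; pay $48.77 → $292.63
Quarter 6: $292.63 +$9.07 interest = $301.70; pay $50.28 → $251.42
Quarter 7: $251.42 +$7.79 interest = $259.21; pay $51.84 → $207.37
Quarter 8: $207.37 +$6.42 interest = $213.79; pay $53.44 → $160.35
Quarter 9: $160.35 +$4.97 interest = $165.32; pay $55.10 → $110.22
Quarter 10: $110.22 +$3.41 interest = $113.63; pay $56.81 → $56.82
Quarter 11: $56.82 +$1.76 interest = $58.58; pay $58.58 → $0.00
Total interest: $14.27 + $13.38 + $12.41 + $11.37 + $10.26 + $9.07 + $7.79 + $6.42 + $4.97 + $3.41 + $1.76 = $95.11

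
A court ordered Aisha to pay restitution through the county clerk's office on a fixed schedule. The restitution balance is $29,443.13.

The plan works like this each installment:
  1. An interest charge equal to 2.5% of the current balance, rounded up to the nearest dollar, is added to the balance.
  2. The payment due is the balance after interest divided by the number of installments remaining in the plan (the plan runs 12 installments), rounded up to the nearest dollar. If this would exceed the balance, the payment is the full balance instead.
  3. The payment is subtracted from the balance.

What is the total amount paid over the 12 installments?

Installment 1: $29,443.13 +$737.00 interest = $30,180.13; pay $2,516.00 → $27,664.13
Installment 2: $27,664.13 +$692.00 interest = $28,356.13; pay $2,578.00 → $25,778.13
Installment 3: $25,778.13 +$645.00 interest = $26,423.13; pay $2,643.00 → $23,780.13
Installment 4: $23,780.13 +$595.00 interest = $24,375.13; pay $2,709.00 → $21,666.13
Installment 5: $21,666.13 +$542.00 interest = $22,208.13; pay $2,777.00 → $19,431.13
Installment 6: $19,431.13 +$486.00 interest = $19,917.13; pay $2,846.00 → $17,071.13
Installment 7: $17,071.13 +$427.00 interest = $17,498.13; pay $2,917.00 → $14,581.13
Installment 8: $14,581.13 +$365.00 interest = $14,946.13; pay $2,990.00 → $11,956.13
Installment 9: $11,956.13 +$299.00 interest = $12,255.13; pay $3,064.00 → $9,191.13
Installment 10: $9,191.13 +$230.00 interest = $9,421.13; pay $3,141.00 → $6,280.13
Installment 11: $6,280.13 +$158.00 interest = $6,438.13; pay $3,220.00 → $3,218.13
Installment 12: $3,218.13 +$81.00 interest = $3,299.13; pay $3,299.13 → $0.00
Total paid: $34,700.13

$34,700.13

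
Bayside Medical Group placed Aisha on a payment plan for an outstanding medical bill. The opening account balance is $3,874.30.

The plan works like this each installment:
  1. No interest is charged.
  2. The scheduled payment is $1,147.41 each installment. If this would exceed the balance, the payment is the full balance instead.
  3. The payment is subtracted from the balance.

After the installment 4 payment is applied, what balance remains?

$0.00

# | Opening | Payment | End bal
1 | $3,874.30 | $1,147.41 | $2,726.89
2 | $2,726.89 | $1,147.41 | $1,579.48
3 | $1,579.48 | $1,147.41 | $432.07
4 | $432.07 | $432.07 | $0.00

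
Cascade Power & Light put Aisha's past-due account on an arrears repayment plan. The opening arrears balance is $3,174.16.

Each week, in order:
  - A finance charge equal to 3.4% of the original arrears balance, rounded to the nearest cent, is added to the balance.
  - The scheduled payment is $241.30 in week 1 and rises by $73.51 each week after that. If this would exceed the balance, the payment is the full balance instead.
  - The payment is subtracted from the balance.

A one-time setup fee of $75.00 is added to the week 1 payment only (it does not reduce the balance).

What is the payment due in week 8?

Week 1: $3,174.16 +$107.92 interest = $3,282.08; pay $241.30 (+ $75.00 fee) → $3,040.78
Week 2: $3,040.78 +$107.92 interest = $3,148.70; pay $314.81 → $2,833.89
Week 3: $2,833.89 +$107.92 interest = $2,941.81; pay $388.32 → $2,553.49
Week 4: $2,553.49 +$107.92 interest = $2,661.41; pay $461.83 → $2,199.58
Week 5: $2,199.58 +$107.92 interest = $2,307.50; pay $535.34 → $1,772.16
Week 6: $1,772.16 +$107.92 interest = $1,880.08; pay $608.85 → $1,271.23
Week 7: $1,271.23 +$107.92 interest = $1,379.15; pay $682.36 → $696.79
Week 8: $696.79 +$107.92 interest = $804.71; pay $755.87 → $48.84

$755.87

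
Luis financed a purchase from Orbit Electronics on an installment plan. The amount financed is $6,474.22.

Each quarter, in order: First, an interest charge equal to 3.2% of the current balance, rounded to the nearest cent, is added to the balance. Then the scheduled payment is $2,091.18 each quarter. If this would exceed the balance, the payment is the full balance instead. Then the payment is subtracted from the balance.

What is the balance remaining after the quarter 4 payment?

# | Opening | Interest | Payment | End bal
1 | $6,474.22 | $207.18 | $2,091.18 | $4,590.22
2 | $4,590.22 | $146.89 | $2,091.18 | $2,645.93
3 | $2,645.93 | $84.67 | $2,091.18 | $639.42
4 | $639.42 | $20.46 | $659.88 | $0.00

$0.00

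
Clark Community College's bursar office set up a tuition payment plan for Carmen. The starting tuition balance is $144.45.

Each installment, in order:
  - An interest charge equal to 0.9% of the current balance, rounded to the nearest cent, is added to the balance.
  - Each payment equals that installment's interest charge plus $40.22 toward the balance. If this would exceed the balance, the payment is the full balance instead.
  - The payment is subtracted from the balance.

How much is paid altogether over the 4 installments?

Installment 1: opening $144.45; interest $1.30 → $145.75; payment $41.52; balance $104.23
Installment 2: opening $104.23; interest $0.94 → $105.17; payment $41.16; balance $64.01
Installment 3: opening $64.01; interest $0.58 → $64.59; payment $40.80; balance $23.79
Installment 4: opening $23.79; interest $0.21 → $24.00; payment $24.00; balance $0.00
Total paid: $147.48

$147.48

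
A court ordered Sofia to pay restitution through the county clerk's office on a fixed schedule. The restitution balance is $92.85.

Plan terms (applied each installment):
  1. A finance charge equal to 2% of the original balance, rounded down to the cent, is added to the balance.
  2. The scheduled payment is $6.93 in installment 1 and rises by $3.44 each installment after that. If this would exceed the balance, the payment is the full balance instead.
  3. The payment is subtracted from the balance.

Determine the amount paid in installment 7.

$12.62

Installment 1: opening $92.85; interest $1.85 → $94.70; payment $6.93; balance $87.77
Installment 2: opening $87.77; interest $1.85 → $89.62; payment $10.37; balance $79.25
Installment 3: opening $79.25; interest $1.85 → $81.10; payment $13.81; balance $67.29
Installment 4: opening $67.29; interest $1.85 → $69.14; payment $17.25; balance $51.89
Installment 5: opening $51.89; interest $1.85 → $53.74; payment $20.69; balance $33.05
Installment 6: opening $33.05; interest $1.85 → $34.90; payment $24.13; balance $10.77
Installment 7: opening $10.77; interest $1.85 → $12.62; payment $12.62; balance $0.00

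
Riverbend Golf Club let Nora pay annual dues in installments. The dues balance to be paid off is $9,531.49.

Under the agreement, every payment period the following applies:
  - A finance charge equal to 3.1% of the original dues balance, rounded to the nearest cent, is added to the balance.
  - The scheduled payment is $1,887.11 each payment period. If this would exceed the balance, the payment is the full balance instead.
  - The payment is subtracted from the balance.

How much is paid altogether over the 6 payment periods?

$11,304.37

Payment period 1: opening $9,531.49; interest $295.48 → $9,826.97; payment $1,887.11; balance $7,939.86
Payment period 2: opening $7,939.86; interest $295.48 → $8,235.34; payment $1,887.11; balance $6,348.23
Payment period 3: opening $6,348.23; interest $295.48 → $6,643.71; payment $1,887.11; balance $4,756.60
Payment period 4: opening $4,756.60; interest $295.48 → $5,052.08; payment $1,887.11; balance $3,164.97
Payment period 5: opening $3,164.97; interest $295.48 → $3,460.45; payment $1,887.11; balance $1,573.34
Payment period 6: opening $1,573.34; interest $295.48 → $1,868.82; payment $1,868.82; balance $0.00
Total paid: $11,304.37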